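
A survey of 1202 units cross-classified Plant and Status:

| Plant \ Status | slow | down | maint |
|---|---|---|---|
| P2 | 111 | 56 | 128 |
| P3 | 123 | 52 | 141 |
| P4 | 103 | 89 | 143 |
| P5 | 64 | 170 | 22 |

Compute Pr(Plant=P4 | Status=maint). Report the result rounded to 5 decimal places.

0.32949

Total with Status=maint: 128 + 141 + 143 + 22 = 434.
P(Plant=P4 | Status=maint) = 143/434 = 0.32949.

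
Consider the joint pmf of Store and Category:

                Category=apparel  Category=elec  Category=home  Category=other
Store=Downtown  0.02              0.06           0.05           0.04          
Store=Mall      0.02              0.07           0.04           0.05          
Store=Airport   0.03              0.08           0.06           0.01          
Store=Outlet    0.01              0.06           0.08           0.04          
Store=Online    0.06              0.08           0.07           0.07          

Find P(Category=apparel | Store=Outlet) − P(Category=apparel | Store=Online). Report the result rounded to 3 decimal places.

-0.162

P(Store=Outlet) = 0.01 + 0.06 + 0.08 + 0.04 = 0.19; P(Category=apparel | Store=Outlet) = 0.01/0.19 = 0.0526.
P(Store=Online) = 0.06 + 0.08 + 0.07 + 0.07 = 0.28; P(Category=apparel | Store=Online) = 0.06/0.28 = 0.2143.
Difference = -0.162.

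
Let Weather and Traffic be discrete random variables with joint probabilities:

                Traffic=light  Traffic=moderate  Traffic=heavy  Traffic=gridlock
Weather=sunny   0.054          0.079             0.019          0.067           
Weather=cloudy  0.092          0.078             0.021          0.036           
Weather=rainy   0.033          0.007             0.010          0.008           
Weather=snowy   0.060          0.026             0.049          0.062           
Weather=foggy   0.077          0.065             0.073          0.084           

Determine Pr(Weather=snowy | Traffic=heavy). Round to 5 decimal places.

P(Traffic=heavy) = 0.019 + 0.021 + 0.010 + 0.049 + 0.073 = 0.172.
P(Weather=snowy | Traffic=heavy) = 0.049/0.172 = 0.28488.

0.28488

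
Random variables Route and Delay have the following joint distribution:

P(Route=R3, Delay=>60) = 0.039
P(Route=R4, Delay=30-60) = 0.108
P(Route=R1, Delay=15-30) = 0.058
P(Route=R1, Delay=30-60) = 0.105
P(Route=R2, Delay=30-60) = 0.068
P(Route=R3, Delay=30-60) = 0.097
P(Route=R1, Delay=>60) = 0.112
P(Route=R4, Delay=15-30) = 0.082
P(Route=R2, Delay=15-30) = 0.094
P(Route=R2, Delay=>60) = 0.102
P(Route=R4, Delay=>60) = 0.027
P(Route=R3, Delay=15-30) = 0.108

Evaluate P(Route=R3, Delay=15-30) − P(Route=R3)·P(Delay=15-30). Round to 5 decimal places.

P(Route=R3) = 0.108 + 0.097 + 0.039 = 0.244.
P(Delay=15-30) = 0.058 + 0.094 + 0.108 + 0.082 = 0.342.
P(Route=R3, Delay=15-30) − P(Route=R3)P(Delay=15-30) = 0.108 − 0.244×0.342 = 0.02455.

0.02455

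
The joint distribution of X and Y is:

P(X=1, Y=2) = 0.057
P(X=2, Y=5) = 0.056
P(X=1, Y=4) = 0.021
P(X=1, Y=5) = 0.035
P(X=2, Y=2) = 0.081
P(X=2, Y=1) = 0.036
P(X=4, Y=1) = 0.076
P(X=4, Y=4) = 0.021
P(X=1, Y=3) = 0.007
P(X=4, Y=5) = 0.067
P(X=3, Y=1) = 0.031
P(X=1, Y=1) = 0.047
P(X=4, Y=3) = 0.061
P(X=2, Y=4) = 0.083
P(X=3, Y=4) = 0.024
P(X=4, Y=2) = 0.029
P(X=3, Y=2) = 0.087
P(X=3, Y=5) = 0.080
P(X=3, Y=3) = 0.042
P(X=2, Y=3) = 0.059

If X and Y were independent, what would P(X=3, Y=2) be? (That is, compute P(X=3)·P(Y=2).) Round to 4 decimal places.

0.0671

P(X=3) = 0.031 + 0.087 + 0.042 + 0.024 + 0.080 = 0.264.
P(Y=2) = 0.057 + 0.081 + 0.087 + 0.029 = 0.254.
Product: 0.264 × 0.254 = 0.0671.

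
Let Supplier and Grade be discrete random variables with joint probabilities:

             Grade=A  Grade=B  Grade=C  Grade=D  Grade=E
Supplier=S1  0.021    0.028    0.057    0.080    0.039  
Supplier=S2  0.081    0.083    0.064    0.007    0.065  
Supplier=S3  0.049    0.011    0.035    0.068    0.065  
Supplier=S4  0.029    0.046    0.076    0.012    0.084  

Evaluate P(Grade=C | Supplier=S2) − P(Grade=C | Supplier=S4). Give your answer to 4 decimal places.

-0.0944

P(Supplier=S2) = 0.081 + 0.083 + 0.064 + 0.007 + 0.065 = 0.300; P(Grade=C | Supplier=S2) = 0.064/0.300 = 0.21333.
P(Supplier=S4) = 0.029 + 0.046 + 0.076 + 0.012 + 0.084 = 0.247; P(Grade=C | Supplier=S4) = 0.076/0.247 = 0.30769.
Difference = -0.0944.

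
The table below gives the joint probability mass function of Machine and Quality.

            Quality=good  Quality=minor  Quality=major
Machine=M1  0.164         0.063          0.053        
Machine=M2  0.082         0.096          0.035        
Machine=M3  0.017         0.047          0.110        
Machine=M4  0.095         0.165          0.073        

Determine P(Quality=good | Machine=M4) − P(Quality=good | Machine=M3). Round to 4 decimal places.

P(Machine=M4) = 0.095 + 0.165 + 0.073 = 0.333; P(Quality=good | Machine=M4) = 0.095/0.333 = 0.28529.
P(Machine=M3) = 0.017 + 0.047 + 0.110 = 0.174; P(Quality=good | Machine=M3) = 0.017/0.174 = 0.09770.
Difference = 0.1876.

0.1876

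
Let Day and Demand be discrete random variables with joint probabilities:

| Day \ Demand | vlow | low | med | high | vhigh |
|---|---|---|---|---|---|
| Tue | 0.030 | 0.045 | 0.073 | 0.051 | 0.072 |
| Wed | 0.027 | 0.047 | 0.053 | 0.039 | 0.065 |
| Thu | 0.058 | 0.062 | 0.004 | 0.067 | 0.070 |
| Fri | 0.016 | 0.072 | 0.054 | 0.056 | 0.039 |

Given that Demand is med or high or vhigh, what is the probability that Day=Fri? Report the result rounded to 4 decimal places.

P(Demand=med) = 0.073 + 0.053 + 0.004 + 0.054 = 0.184.
P(Demand=high) = 0.051 + 0.039 + 0.067 + 0.056 = 0.213.
P(Demand=vhigh) = 0.072 + 0.065 + 0.070 + 0.039 = 0.246.
P(Demand ∈ {med, high, vhigh}) = 0.184 + 0.213 + 0.246 = 0.643; P(Day=Fri, Demand ∈ {med, high, vhigh}) = 0.054 + 0.056 + 0.039 = 0.149.
P(Day=Fri | Demand ∈ {med, high, vhigh}) = 0.149/0.643 = 0.2317.

0.2317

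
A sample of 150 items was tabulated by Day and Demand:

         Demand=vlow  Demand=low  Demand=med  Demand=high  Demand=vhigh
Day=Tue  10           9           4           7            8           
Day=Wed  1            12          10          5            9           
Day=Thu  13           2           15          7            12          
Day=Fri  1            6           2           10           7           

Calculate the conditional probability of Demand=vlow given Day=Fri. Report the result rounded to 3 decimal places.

0.038

Total with Day=Fri: 1 + 6 + 2 + 10 + 7 = 26.
P(Demand=vlow | Day=Fri) = 1/26 = 0.038.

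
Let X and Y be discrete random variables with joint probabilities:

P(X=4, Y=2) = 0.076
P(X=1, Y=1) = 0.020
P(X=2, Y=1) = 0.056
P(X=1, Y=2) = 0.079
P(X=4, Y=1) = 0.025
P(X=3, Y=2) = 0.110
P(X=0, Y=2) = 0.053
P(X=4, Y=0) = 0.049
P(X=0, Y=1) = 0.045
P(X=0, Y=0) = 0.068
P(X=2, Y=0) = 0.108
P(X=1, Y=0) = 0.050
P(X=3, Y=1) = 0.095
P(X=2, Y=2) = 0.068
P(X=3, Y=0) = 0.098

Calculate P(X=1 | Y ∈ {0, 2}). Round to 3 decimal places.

P(Y=0) = 0.068 + 0.050 + 0.108 + 0.098 + 0.049 = 0.373.
P(Y=2) = 0.053 + 0.079 + 0.068 + 0.110 + 0.076 = 0.386.
P(Y ∈ {0, 2}) = 0.373 + 0.386 = 0.759; P(X=1, Y ∈ {0, 2}) = 0.050 + 0.079 = 0.129.
P(X=1 | Y ∈ {0, 2}) = 0.129/0.759 = 0.170.

0.170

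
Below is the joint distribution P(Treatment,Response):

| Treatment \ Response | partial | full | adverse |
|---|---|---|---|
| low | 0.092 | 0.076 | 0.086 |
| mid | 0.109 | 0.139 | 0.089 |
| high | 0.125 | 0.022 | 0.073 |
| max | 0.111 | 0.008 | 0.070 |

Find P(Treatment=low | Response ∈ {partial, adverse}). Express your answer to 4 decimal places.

P(Response=partial) = 0.092 + 0.109 + 0.125 + 0.111 = 0.437.
P(Response=adverse) = 0.086 + 0.089 + 0.073 + 0.070 = 0.318.
P(Response ∈ {partial, adverse}) = 0.437 + 0.318 = 0.755; P(Treatment=low, Response ∈ {partial, adverse}) = 0.092 + 0.086 = 0.178.
P(Treatment=low | Response ∈ {partial, adverse}) = 0.178/0.755 = 0.2358.

0.2358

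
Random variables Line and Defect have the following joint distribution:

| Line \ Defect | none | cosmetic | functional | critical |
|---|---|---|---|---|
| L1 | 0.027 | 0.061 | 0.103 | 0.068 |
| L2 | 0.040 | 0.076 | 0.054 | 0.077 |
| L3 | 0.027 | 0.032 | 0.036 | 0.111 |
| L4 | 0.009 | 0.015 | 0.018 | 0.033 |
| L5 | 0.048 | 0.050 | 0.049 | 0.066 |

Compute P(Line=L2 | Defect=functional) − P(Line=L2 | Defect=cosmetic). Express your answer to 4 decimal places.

-0.1171

P(Defect=functional) = 0.103 + 0.054 + 0.036 + 0.018 + 0.049 = 0.260; P(Line=L2 | Defect=functional) = 0.054/0.260 = 0.20769.
P(Defect=cosmetic) = 0.061 + 0.076 + 0.032 + 0.015 + 0.050 = 0.234; P(Line=L2 | Defect=cosmetic) = 0.076/0.234 = 0.32479.
Difference = -0.1171.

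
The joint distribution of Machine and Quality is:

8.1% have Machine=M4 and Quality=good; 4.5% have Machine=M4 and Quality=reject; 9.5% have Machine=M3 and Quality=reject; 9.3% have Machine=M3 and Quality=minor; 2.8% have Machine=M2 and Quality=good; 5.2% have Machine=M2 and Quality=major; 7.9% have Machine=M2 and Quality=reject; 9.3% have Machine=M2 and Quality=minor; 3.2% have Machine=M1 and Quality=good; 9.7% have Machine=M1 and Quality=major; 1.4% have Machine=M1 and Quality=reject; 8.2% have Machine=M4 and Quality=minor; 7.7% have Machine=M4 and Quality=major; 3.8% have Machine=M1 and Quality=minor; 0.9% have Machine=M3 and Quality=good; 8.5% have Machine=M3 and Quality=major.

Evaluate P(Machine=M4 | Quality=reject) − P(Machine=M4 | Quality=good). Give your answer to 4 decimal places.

P(Quality=reject) = 0.014 + 0.079 + 0.095 + 0.045 = 0.233; P(Machine=M4 | Quality=reject) = 0.045/0.233 = 0.19313.
P(Quality=good) = 0.032 + 0.028 + 0.009 + 0.081 = 0.150; P(Machine=M4 | Quality=good) = 0.081/0.150 = 0.54000.
Difference = -0.3469.

-0.3469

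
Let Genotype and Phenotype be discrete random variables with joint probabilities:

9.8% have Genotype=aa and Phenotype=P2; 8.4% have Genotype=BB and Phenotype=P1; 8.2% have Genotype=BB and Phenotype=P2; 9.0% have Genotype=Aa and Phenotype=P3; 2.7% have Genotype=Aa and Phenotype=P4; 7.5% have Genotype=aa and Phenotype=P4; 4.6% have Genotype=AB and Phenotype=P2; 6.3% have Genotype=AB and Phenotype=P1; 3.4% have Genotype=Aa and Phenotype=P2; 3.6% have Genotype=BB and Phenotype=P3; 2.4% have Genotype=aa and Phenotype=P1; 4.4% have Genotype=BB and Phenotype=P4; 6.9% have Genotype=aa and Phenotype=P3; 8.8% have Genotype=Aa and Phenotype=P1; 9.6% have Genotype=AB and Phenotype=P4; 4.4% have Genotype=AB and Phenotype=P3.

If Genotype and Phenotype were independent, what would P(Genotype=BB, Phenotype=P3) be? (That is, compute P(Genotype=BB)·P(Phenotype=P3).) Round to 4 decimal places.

P(Genotype=BB) = 0.084 + 0.082 + 0.036 + 0.044 = 0.246.
P(Phenotype=P3) = 0.090 + 0.069 + 0.044 + 0.036 = 0.239.
Product: 0.246 × 0.239 = 0.0588.

0.0588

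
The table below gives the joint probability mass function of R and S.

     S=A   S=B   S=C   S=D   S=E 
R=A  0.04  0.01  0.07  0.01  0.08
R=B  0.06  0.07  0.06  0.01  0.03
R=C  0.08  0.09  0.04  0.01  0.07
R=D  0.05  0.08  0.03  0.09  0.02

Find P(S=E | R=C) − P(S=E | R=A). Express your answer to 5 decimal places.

P(R=C) = 0.08 + 0.09 + 0.04 + 0.01 + 0.07 = 0.29; P(S=E | R=C) = 0.07/0.29 = 0.241379.
P(R=A) = 0.04 + 0.01 + 0.07 + 0.01 + 0.08 = 0.21; P(S=E | R=A) = 0.08/0.21 = 0.380952.
Difference = -0.13957.

-0.13957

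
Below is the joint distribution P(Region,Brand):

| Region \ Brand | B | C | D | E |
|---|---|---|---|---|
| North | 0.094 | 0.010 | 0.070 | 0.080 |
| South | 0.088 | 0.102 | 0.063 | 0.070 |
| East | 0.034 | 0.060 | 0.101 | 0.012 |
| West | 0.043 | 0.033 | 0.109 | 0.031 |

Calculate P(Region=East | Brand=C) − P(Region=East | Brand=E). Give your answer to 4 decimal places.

P(Brand=C) = 0.010 + 0.102 + 0.060 + 0.033 = 0.205; P(Region=East | Brand=C) = 0.060/0.205 = 0.29268.
P(Brand=E) = 0.080 + 0.070 + 0.012 + 0.031 = 0.193; P(Region=East | Brand=E) = 0.012/0.193 = 0.06218.
Difference = 0.2305.

0.2305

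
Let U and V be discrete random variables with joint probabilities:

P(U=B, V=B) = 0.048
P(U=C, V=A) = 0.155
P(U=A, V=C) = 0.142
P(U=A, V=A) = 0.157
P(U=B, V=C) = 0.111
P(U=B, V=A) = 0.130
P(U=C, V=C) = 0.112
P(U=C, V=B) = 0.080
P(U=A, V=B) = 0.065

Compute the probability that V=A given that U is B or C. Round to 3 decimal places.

0.448

P(U=B) = 0.130 + 0.048 + 0.111 = 0.289.
P(U=C) = 0.155 + 0.080 + 0.112 = 0.347.
P(U ∈ {B, C}) = 0.289 + 0.347 = 0.636; P(V=A, U ∈ {B, C}) = 0.130 + 0.155 = 0.285.
P(V=A | U ∈ {B, C}) = 0.285/0.636 = 0.448.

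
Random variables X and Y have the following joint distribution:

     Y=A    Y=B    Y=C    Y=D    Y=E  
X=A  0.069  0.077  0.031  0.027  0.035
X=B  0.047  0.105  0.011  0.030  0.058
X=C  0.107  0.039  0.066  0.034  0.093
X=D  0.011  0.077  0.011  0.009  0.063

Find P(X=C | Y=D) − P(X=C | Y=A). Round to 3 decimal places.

-0.117

P(Y=D) = 0.027 + 0.030 + 0.034 + 0.009 = 0.100; P(X=C | Y=D) = 0.034/0.100 = 0.3400.
P(Y=A) = 0.069 + 0.047 + 0.107 + 0.011 = 0.234; P(X=C | Y=A) = 0.107/0.234 = 0.4573.
Difference = -0.117.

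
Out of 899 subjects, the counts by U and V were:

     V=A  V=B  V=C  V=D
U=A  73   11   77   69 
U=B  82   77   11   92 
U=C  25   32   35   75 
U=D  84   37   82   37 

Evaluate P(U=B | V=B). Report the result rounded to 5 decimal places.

Total with V=B: 11 + 77 + 32 + 37 = 157.
P(U=B | V=B) = 77/157 = 0.49045.

0.49045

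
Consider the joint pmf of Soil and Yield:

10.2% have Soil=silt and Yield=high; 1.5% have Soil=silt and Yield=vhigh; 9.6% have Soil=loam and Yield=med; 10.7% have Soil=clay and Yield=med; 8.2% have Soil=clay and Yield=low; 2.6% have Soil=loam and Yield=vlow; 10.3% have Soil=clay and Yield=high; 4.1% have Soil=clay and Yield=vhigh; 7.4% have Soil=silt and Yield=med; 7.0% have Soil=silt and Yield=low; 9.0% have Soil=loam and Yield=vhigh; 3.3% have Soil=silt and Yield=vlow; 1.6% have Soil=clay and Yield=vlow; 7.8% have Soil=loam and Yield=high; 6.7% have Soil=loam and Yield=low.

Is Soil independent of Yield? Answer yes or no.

no

P(Soil=loam) = 0.357 and P(Yield=vhigh) = 0.146, so their product is 0.05212, but P(Soil=loam, Yield=vhigh) = 0.090. Since these differ, Soil and Yield are not independent.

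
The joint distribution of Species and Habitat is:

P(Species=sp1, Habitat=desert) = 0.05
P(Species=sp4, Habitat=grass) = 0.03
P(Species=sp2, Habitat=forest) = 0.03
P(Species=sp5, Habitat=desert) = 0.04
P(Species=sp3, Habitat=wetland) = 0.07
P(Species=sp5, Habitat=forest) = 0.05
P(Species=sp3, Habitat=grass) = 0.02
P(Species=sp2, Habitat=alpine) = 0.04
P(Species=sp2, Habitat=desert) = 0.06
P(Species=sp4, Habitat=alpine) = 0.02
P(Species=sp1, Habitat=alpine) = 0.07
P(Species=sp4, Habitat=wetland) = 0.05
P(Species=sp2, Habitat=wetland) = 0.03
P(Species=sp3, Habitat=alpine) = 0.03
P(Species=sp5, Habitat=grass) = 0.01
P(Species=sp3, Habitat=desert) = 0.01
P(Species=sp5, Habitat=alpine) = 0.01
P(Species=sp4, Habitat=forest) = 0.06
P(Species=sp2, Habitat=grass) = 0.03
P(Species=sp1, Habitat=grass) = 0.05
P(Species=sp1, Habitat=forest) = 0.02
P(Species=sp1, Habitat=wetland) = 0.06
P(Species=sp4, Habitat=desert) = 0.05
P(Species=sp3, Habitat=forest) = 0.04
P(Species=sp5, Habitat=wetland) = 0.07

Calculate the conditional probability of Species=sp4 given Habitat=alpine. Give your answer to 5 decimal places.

0.11765

P(Habitat=alpine) = 0.07 + 0.04 + 0.03 + 0.02 + 0.01 = 0.17.
P(Species=sp4 | Habitat=alpine) = 0.02/0.17 = 0.11765.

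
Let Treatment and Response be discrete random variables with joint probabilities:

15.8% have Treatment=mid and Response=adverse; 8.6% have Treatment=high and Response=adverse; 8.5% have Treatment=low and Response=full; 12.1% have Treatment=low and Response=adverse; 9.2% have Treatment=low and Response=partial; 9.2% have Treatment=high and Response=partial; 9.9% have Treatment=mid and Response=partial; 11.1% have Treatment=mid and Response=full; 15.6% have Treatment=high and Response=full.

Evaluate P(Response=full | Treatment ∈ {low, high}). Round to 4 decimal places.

0.3813

P(Treatment=low) = 0.092 + 0.085 + 0.121 = 0.298.
P(Treatment=high) = 0.092 + 0.156 + 0.086 = 0.334.
P(Treatment ∈ {low, high}) = 0.298 + 0.334 = 0.632; P(Response=full, Treatment ∈ {low, high}) = 0.085 + 0.156 = 0.241.
P(Response=full | Treatment ∈ {low, high}) = 0.241/0.632 = 0.3813.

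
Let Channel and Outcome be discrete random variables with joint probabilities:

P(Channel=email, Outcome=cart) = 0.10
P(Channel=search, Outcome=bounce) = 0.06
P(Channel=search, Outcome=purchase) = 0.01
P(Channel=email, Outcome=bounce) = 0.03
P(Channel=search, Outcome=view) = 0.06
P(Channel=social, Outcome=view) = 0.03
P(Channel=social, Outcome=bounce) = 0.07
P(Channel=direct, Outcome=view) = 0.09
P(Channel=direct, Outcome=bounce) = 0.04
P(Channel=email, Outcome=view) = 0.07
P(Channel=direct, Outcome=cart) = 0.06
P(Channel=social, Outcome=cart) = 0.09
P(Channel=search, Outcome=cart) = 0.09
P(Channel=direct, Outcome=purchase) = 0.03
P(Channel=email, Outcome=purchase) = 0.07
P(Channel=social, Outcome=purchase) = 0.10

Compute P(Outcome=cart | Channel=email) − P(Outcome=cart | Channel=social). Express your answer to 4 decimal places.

0.0600

P(Channel=email) = 0.03 + 0.07 + 0.10 + 0.07 = 0.27; P(Outcome=cart | Channel=email) = 0.10/0.27 = 0.37037.
P(Channel=social) = 0.07 + 0.03 + 0.09 + 0.10 = 0.29; P(Outcome=cart | Channel=social) = 0.09/0.29 = 0.31034.
Difference = 0.0600.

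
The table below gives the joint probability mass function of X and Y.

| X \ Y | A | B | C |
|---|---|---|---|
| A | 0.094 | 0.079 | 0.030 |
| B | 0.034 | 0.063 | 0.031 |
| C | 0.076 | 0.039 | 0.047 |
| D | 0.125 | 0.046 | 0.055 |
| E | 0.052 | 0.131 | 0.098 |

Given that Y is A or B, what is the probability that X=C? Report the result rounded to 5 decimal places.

P(Y=A) = 0.094 + 0.034 + 0.076 + 0.125 + 0.052 = 0.381.
P(Y=B) = 0.079 + 0.063 + 0.039 + 0.046 + 0.131 = 0.358.
P(Y ∈ {A, B}) = 0.381 + 0.358 = 0.739; P(X=C, Y ∈ {A, B}) = 0.076 + 0.039 = 0.115.
P(X=C | Y ∈ {A, B}) = 0.115/0.739 = 0.15562.

0.15562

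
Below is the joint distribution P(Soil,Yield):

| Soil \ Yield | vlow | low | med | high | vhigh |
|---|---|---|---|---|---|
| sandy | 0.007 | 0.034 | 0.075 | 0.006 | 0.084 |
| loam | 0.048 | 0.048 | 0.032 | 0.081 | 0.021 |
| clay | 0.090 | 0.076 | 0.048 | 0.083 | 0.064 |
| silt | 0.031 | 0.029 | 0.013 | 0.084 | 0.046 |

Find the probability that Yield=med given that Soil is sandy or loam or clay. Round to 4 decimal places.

0.1945

P(Soil=sandy) = 0.007 + 0.034 + 0.075 + 0.006 + 0.084 = 0.206.
P(Soil=loam) = 0.048 + 0.048 + 0.032 + 0.081 + 0.021 = 0.230.
P(Soil=clay) = 0.090 + 0.076 + 0.048 + 0.083 + 0.064 = 0.361.
P(Soil ∈ {sandy, loam, clay}) = 0.206 + 0.230 + 0.361 = 0.797; P(Yield=med, Soil ∈ {sandy, loam, clay}) = 0.075 + 0.032 + 0.048 = 0.155.
P(Yield=med | Soil ∈ {sandy, loam, clay}) = 0.155/0.797 = 0.1945.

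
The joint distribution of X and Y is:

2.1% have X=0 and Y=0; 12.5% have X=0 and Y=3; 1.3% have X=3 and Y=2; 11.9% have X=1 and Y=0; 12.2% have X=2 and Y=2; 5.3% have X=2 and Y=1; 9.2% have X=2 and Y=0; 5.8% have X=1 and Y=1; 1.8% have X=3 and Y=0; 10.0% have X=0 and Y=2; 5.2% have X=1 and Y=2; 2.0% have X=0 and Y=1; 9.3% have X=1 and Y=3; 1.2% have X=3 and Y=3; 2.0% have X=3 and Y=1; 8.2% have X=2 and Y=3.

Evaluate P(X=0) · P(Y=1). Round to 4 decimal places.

0.0402

P(X=0) = 0.021 + 0.020 + 0.100 + 0.125 = 0.266.
P(Y=1) = 0.020 + 0.058 + 0.053 + 0.020 = 0.151.
Product: 0.266 × 0.151 = 0.0402.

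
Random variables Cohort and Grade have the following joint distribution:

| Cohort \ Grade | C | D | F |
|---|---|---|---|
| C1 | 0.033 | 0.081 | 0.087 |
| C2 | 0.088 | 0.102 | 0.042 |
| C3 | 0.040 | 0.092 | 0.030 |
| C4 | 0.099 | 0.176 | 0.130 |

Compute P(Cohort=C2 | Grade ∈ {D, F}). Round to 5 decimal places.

0.19459

P(Grade=D) = 0.081 + 0.102 + 0.092 + 0.176 = 0.451.
P(Grade=F) = 0.087 + 0.042 + 0.030 + 0.130 = 0.289.
P(Grade ∈ {D, F}) = 0.451 + 0.289 = 0.740; P(Cohort=C2, Grade ∈ {D, F}) = 0.102 + 0.042 = 0.144.
P(Cohort=C2 | Grade ∈ {D, F}) = 0.144/0.740 = 0.19459.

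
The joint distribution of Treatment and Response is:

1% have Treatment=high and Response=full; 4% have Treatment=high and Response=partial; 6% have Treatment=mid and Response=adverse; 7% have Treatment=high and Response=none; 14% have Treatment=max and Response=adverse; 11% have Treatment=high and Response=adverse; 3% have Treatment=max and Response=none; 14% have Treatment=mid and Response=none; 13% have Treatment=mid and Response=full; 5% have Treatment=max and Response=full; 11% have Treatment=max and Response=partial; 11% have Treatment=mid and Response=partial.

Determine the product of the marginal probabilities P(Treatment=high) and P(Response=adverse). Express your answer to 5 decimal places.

P(Treatment=high) = 0.07 + 0.04 + 0.01 + 0.11 = 0.23.
P(Response=adverse) = 0.06 + 0.11 + 0.14 = 0.31.
Product: 0.23 × 0.31 = 0.07130.

0.07130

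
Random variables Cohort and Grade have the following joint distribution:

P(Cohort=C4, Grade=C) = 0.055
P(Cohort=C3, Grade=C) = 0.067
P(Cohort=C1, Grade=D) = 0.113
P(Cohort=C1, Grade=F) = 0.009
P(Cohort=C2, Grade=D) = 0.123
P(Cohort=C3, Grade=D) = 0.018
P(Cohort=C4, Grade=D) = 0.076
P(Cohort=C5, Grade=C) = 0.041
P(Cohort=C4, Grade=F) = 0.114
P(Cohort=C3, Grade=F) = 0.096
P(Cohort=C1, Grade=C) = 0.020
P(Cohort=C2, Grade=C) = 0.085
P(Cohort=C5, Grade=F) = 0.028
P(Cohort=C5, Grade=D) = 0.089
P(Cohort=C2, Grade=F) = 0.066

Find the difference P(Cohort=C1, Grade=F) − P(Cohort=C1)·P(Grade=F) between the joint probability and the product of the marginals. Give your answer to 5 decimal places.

-0.03545

P(Cohort=C1) = 0.020 + 0.113 + 0.009 = 0.142.
P(Grade=F) = 0.009 + 0.066 + 0.096 + 0.114 + 0.028 = 0.313.
P(Cohort=C1, Grade=F) − P(Cohort=C1)P(Grade=F) = 0.009 − 0.142×0.313 = -0.03545.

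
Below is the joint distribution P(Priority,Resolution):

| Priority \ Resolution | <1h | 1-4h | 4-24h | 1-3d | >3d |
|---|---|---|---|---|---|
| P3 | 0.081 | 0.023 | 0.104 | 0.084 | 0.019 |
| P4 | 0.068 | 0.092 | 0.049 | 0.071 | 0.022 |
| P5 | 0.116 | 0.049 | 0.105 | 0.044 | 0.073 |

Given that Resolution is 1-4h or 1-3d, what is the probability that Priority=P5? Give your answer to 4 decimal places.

P(Resolution=1-4h) = 0.023 + 0.092 + 0.049 = 0.164.
P(Resolution=1-3d) = 0.084 + 0.071 + 0.044 = 0.199.
P(Resolution ∈ {1-4h, 1-3d}) = 0.164 + 0.199 = 0.363; P(Priority=P5, Resolution ∈ {1-4h, 1-3d}) = 0.049 + 0.044 = 0.093.
P(Priority=P5 | Resolution ∈ {1-4h, 1-3d}) = 0.093/0.363 = 0.2562.

0.2562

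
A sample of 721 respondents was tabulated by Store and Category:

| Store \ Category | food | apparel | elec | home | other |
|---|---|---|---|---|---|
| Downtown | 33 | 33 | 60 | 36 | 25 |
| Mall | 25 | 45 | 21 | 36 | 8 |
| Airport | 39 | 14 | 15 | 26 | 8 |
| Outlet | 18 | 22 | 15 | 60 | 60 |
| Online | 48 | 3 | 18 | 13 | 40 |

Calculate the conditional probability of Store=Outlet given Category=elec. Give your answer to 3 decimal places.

Total with Category=elec: 60 + 21 + 15 + 15 + 18 = 129.
P(Store=Outlet | Category=elec) = 15/129 = 0.116.

0.116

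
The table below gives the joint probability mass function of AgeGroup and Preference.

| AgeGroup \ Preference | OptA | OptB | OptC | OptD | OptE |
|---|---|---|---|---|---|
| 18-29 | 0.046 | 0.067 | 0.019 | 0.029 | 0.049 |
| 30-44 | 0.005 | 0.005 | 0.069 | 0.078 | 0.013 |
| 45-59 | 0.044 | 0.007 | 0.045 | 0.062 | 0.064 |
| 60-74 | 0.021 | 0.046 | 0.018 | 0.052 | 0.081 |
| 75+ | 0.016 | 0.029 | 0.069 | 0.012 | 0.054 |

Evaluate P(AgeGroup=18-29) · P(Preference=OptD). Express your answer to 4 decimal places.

0.0489

P(AgeGroup=18-29) = 0.046 + 0.067 + 0.019 + 0.029 + 0.049 = 0.210.
P(Preference=OptD) = 0.029 + 0.078 + 0.062 + 0.052 + 0.012 = 0.233.
Product: 0.210 × 0.233 = 0.0489.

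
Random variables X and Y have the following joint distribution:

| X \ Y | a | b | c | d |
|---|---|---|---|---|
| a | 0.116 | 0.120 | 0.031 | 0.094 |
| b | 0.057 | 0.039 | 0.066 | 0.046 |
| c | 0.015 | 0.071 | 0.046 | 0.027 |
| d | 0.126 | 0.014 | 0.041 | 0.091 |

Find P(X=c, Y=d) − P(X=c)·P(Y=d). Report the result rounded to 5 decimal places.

-0.01402

P(X=c) = 0.015 + 0.071 + 0.046 + 0.027 = 0.159.
P(Y=d) = 0.094 + 0.046 + 0.027 + 0.091 = 0.258.
P(X=c, Y=d) − P(X=c)P(Y=d) = 0.027 − 0.159×0.258 = -0.01402.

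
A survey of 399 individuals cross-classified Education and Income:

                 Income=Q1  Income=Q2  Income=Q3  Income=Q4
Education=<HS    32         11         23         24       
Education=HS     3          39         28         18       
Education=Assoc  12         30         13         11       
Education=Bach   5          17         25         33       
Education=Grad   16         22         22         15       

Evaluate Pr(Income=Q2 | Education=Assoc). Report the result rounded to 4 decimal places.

0.4545

Total with Education=Assoc: 12 + 30 + 13 + 11 = 66.
P(Income=Q2 | Education=Assoc) = 30/66 = 0.4545.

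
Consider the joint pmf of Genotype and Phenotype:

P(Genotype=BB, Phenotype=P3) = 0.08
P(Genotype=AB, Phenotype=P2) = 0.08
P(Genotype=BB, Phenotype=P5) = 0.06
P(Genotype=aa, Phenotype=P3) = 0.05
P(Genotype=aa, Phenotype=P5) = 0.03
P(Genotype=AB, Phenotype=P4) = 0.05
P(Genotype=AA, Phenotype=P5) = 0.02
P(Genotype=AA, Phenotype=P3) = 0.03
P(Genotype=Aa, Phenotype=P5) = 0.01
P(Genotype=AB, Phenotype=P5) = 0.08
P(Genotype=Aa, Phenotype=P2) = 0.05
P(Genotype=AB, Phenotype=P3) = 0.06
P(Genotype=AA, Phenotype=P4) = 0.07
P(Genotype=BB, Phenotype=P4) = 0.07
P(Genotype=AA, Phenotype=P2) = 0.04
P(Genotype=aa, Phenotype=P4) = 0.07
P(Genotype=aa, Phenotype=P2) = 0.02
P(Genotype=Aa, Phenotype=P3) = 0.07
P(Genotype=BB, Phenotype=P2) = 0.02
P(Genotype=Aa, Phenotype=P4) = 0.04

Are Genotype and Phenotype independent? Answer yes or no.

P(Genotype=AB) = 0.27 and P(Phenotype=P4) = 0.30, so their product is 0.0810, but P(Genotype=AB, Phenotype=P4) = 0.05. Since these differ, Genotype and Phenotype are not independent.

no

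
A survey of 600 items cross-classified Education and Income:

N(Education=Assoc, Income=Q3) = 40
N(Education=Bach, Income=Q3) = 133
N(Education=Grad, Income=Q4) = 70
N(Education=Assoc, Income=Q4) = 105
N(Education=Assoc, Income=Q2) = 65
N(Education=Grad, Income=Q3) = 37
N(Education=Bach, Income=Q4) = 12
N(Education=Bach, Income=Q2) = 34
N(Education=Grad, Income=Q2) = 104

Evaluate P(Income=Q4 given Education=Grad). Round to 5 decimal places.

Total with Education=Grad: 104 + 37 + 70 = 211.
P(Income=Q4 | Education=Grad) = 70/211 = 0.33175.

0.33175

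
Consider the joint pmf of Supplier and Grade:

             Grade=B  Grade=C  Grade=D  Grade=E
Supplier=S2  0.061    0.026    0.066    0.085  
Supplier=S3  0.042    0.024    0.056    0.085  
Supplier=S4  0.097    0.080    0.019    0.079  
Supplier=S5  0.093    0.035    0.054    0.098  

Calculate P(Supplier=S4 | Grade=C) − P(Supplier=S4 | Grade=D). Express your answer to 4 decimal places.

P(Grade=C) = 0.026 + 0.024 + 0.080 + 0.035 = 0.165; P(Supplier=S4 | Grade=C) = 0.080/0.165 = 0.48485.
P(Grade=D) = 0.066 + 0.056 + 0.019 + 0.054 = 0.195; P(Supplier=S4 | Grade=D) = 0.019/0.195 = 0.09744.
Difference = 0.3874.

0.3874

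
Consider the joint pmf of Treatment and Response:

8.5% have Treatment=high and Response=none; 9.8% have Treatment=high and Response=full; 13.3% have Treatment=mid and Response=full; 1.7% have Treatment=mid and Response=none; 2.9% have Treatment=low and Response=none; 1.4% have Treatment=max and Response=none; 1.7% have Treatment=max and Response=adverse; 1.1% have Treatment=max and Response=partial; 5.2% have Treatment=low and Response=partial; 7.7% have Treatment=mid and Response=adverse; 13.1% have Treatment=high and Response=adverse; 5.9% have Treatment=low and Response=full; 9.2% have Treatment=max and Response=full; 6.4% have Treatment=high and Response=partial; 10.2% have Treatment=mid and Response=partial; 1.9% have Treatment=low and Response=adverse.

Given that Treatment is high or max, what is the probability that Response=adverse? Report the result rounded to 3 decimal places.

P(Treatment=high) = 0.085 + 0.064 + 0.098 + 0.131 = 0.378.
P(Treatment=max) = 0.014 + 0.011 + 0.092 + 0.017 = 0.134.
P(Treatment ∈ {high, max}) = 0.378 + 0.134 = 0.512; P(Response=adverse, Treatment ∈ {high, max}) = 0.131 + 0.017 = 0.148.
P(Response=adverse | Treatment ∈ {high, max}) = 0.148/0.512 = 0.289.

0.289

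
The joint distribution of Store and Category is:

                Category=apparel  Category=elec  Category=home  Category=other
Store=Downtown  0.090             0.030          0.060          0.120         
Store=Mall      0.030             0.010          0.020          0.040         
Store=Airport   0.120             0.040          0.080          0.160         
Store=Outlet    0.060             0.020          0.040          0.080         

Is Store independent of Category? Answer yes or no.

Every cell satisfies P(Store,Category) = P(Store)·P(Category). For instance P(Store=Airport) = 0.400, P(Category=other) = 0.400, and 0.400×0.400 = 0.160 matches the joint entry. So Store and Category are independent.

yes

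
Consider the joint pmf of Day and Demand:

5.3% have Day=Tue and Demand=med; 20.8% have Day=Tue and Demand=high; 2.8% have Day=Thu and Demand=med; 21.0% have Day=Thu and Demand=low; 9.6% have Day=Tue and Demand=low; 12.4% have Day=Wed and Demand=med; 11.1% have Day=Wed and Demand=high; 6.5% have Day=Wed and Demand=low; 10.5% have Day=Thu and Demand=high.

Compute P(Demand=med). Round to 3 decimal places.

0.205

P(Demand=med) = 0.053 + 0.124 + 0.028 = 0.205.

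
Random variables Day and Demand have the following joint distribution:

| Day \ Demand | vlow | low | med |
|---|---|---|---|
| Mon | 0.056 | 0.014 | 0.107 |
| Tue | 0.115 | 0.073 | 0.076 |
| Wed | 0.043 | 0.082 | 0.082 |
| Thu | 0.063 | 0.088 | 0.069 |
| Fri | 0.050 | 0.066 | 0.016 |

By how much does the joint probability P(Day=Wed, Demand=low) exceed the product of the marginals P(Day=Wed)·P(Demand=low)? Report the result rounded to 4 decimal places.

P(Day=Wed) = 0.043 + 0.082 + 0.082 = 0.207.
P(Demand=low) = 0.014 + 0.073 + 0.082 + 0.088 + 0.066 = 0.323.
P(Day=Wed, Demand=low) − P(Day=Wed)P(Demand=low) = 0.082 − 0.207×0.323 = 0.0151.

0.0151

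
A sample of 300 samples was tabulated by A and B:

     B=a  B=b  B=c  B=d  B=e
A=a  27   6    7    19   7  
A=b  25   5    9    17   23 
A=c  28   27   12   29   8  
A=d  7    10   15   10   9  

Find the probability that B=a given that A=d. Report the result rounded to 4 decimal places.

Total with A=d: 7 + 10 + 15 + 10 + 9 = 51.
P(B=a | A=d) = 7/51 = 0.1373.

0.1373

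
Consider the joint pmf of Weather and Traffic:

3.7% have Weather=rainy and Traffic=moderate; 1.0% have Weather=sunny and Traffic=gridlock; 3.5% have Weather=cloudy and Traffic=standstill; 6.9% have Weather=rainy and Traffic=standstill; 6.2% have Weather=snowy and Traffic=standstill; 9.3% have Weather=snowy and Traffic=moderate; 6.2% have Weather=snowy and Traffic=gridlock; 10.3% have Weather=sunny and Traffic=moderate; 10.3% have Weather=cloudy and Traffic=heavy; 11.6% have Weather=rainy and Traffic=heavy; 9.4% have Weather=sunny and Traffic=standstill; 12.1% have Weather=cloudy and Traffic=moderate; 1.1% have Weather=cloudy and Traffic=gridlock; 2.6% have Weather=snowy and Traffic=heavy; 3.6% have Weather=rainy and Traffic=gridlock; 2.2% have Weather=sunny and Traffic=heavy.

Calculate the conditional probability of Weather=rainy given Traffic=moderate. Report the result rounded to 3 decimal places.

P(Traffic=moderate) = 0.103 + 0.121 + 0.037 + 0.093 = 0.354.
P(Weather=rainy | Traffic=moderate) = 0.037/0.354 = 0.105.

0.105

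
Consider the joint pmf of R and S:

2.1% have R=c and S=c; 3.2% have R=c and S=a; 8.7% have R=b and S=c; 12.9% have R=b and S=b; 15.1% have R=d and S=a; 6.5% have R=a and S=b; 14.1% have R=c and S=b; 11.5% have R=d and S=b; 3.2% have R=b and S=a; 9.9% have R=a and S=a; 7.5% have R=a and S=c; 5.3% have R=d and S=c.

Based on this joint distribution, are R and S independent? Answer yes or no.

P(R=c) = 0.194 and P(S=b) = 0.450, so their product is 0.08730, but P(R=c, S=b) = 0.141. Since these differ, R and S are not independent.

no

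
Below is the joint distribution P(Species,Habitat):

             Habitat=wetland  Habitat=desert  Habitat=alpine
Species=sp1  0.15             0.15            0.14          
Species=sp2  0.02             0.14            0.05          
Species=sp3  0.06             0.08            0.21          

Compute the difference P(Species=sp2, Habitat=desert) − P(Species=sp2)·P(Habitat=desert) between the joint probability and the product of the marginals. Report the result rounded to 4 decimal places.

0.0623

P(Species=sp2) = 0.02 + 0.14 + 0.05 = 0.21.
P(Habitat=desert) = 0.15 + 0.14 + 0.08 = 0.37.
P(Species=sp2, Habitat=desert) − P(Species=sp2)P(Habitat=desert) = 0.14 − 0.21×0.37 = 0.0623.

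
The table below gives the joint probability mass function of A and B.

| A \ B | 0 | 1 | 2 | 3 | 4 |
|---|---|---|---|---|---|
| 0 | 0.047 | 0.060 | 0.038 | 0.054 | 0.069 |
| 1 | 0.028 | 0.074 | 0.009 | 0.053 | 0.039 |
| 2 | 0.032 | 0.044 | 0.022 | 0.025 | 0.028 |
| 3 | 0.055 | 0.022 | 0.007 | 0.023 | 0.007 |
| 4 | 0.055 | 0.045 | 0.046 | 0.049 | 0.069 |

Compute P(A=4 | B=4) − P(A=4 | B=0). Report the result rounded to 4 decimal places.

P(B=4) = 0.069 + 0.039 + 0.028 + 0.007 + 0.069 = 0.212; P(A=4 | B=4) = 0.069/0.212 = 0.32547.
P(B=0) = 0.047 + 0.028 + 0.032 + 0.055 + 0.055 = 0.217; P(A=4 | B=0) = 0.055/0.217 = 0.25346.
Difference = 0.0720.

0.0720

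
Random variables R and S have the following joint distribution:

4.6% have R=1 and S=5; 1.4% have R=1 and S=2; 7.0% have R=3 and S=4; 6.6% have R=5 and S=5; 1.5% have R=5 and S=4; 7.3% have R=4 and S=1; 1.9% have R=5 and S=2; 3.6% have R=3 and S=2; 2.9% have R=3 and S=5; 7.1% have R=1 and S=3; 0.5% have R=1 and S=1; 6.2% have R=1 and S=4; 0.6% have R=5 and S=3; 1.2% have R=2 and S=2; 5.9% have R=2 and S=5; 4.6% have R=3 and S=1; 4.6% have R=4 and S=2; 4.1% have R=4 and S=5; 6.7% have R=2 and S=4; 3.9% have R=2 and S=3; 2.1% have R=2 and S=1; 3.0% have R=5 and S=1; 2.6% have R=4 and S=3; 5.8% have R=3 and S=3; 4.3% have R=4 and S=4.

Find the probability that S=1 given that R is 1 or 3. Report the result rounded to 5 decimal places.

0.11670

P(R=1) = 0.005 + 0.014 + 0.071 + 0.062 + 0.046 = 0.198.
P(R=3) = 0.046 + 0.036 + 0.058 + 0.070 + 0.029 = 0.239.
P(R ∈ {1, 3}) = 0.198 + 0.239 = 0.437; P(S=1, R ∈ {1, 3}) = 0.005 + 0.046 = 0.051.
P(S=1 | R ∈ {1, 3}) = 0.051/0.437 = 0.11670.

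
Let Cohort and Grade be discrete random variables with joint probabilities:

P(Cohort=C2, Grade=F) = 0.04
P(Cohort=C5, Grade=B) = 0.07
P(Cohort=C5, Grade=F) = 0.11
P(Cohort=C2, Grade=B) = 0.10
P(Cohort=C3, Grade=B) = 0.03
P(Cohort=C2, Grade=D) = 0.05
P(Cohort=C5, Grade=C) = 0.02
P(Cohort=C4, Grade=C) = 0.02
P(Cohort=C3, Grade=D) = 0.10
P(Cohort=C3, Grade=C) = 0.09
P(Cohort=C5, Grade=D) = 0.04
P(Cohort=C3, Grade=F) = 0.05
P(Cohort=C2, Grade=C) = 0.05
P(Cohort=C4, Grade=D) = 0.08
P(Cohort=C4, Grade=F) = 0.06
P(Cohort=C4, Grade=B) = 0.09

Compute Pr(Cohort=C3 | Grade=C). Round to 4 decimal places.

0.5000

P(Grade=C) = 0.05 + 0.09 + 0.02 + 0.02 = 0.18.
P(Cohort=C3 | Grade=C) = 0.09/0.18 = 0.5000.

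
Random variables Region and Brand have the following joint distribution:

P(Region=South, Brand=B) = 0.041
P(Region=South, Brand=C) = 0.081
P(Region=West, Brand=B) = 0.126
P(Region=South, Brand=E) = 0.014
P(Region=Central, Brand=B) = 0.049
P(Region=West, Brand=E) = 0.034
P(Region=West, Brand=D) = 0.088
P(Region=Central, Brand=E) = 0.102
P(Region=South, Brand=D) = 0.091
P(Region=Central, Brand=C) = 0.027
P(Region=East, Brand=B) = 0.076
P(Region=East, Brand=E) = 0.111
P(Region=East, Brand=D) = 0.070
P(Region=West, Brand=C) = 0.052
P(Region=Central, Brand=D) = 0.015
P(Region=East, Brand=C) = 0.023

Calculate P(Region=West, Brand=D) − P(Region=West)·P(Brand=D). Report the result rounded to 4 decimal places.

P(Region=West) = 0.126 + 0.052 + 0.088 + 0.034 = 0.300.
P(Brand=D) = 0.091 + 0.070 + 0.088 + 0.015 = 0.264.
P(Region=West, Brand=D) − P(Region=West)P(Brand=D) = 0.088 − 0.300×0.264 = 0.0088.

0.0088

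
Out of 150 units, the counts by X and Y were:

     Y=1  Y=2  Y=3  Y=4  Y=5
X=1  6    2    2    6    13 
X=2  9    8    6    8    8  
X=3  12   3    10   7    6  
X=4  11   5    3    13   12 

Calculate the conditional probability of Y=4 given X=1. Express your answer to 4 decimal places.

0.2069

Total with X=1: 6 + 2 + 2 + 6 + 13 = 29.
P(Y=4 | X=1) = 6/29 = 0.2069.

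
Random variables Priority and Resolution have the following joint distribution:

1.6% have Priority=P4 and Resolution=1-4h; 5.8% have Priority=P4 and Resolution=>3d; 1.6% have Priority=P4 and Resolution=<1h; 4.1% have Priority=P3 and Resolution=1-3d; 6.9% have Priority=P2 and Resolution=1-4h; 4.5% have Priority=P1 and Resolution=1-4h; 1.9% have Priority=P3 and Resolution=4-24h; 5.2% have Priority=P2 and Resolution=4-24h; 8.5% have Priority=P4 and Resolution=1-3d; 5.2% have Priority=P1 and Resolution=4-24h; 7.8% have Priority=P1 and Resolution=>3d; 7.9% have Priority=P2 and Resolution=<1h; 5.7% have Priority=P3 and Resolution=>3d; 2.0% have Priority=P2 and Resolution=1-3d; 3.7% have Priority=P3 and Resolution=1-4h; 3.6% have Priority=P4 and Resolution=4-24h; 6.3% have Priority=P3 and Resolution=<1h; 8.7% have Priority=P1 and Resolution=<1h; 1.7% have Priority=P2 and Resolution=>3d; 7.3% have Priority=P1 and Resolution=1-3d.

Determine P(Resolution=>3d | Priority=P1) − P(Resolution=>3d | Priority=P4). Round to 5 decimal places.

P(Priority=P1) = 0.087 + 0.045 + 0.052 + 0.073 + 0.078 = 0.335; P(Resolution=>3d | Priority=P1) = 0.078/0.335 = 0.232836.
P(Priority=P4) = 0.016 + 0.016 + 0.036 + 0.085 + 0.058 = 0.211; P(Resolution=>3d | Priority=P4) = 0.058/0.211 = 0.274882.
Difference = -0.04205.

-0.04205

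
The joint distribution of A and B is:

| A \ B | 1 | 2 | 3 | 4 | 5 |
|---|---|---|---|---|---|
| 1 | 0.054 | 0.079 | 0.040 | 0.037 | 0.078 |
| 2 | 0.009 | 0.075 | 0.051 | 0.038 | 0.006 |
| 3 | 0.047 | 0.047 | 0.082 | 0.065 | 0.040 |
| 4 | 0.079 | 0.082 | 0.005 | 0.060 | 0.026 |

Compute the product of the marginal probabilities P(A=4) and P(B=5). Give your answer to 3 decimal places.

0.038

P(A=4) = 0.079 + 0.082 + 0.005 + 0.060 + 0.026 = 0.252.
P(B=5) = 0.078 + 0.006 + 0.040 + 0.026 = 0.150.
Product: 0.252 × 0.150 = 0.038.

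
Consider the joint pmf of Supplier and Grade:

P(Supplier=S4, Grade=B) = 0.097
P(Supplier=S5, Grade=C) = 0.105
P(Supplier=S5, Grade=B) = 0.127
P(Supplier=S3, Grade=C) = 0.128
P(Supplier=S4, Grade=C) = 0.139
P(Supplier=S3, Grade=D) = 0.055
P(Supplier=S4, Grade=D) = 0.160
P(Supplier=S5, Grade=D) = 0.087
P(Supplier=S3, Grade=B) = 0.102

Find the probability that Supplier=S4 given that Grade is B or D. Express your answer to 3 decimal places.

P(Grade=B) = 0.102 + 0.097 + 0.127 = 0.326.
P(Grade=D) = 0.055 + 0.160 + 0.087 = 0.302.
P(Grade ∈ {B, D}) = 0.326 + 0.302 = 0.628; P(Supplier=S4, Grade ∈ {B, D}) = 0.097 + 0.160 = 0.257.
P(Supplier=S4 | Grade ∈ {B, D}) = 0.257/0.628 = 0.409.

0.409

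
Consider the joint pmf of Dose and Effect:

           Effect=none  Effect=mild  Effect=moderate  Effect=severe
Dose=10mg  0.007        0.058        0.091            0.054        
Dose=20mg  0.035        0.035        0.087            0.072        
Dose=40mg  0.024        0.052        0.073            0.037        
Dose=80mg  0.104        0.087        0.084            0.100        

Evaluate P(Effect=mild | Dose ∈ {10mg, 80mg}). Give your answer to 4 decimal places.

0.2479

P(Dose=10mg) = 0.007 + 0.058 + 0.091 + 0.054 = 0.210.
P(Dose=80mg) = 0.104 + 0.087 + 0.084 + 0.100 = 0.375.
P(Dose ∈ {10mg, 80mg}) = 0.210 + 0.375 = 0.585; P(Effect=mild, Dose ∈ {10mg, 80mg}) = 0.058 + 0.087 = 0.145.
P(Effect=mild | Dose ∈ {10mg, 80mg}) = 0.145/0.585 = 0.2479.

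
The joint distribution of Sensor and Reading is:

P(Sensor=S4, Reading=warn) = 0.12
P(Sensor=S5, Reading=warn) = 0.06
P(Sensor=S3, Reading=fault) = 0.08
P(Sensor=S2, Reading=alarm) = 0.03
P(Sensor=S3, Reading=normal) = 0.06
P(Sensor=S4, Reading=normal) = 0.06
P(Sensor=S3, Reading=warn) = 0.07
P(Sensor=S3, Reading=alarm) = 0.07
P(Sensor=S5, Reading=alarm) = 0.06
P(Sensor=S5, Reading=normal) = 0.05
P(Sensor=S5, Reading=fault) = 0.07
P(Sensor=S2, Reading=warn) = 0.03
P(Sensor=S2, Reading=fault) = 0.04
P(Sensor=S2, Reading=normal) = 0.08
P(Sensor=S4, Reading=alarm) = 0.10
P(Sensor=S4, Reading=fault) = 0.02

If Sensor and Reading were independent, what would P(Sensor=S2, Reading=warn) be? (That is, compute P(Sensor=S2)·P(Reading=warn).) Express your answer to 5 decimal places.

P(Sensor=S2) = 0.08 + 0.03 + 0.03 + 0.04 = 0.18.
P(Reading=warn) = 0.03 + 0.07 + 0.12 + 0.06 = 0.28.
Product: 0.18 × 0.28 = 0.05040.

0.05040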